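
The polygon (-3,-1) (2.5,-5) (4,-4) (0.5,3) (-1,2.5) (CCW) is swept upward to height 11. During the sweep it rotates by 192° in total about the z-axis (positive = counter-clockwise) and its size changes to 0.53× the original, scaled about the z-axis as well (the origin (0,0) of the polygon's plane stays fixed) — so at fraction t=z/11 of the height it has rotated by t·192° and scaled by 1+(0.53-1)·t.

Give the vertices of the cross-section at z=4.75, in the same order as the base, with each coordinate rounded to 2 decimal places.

t = z/height = 4.75/11 = 0.431818
s = 1 + (scale-1)·z/height = 1 + (0.53-1)·4.75/11 = 0.797045
θ = twist·z/height = 192°·4.75/11 = 82.9091° = 1.447037 rad
cos θ = 0.123444, sin θ = 0.992352 (intermediates below are computed at full precision and shown rounded to 5 d.p.)
v1: (-3,-1) → rotate → (0.62202,-3.10050) → ×s → (0.49578,-2.47124) → (0.50,-2.47)
v2: (2.5,-5) → rotate → (5.27037,1.86366) → ×s → (4.20072,1.48542) → (4.20,1.49)
v3: (4,-4) → rotate → (4.46318,3.47563) → ×s → (3.55736,2.77024) → (3.56,2.77)
v4: (0.5,3) → rotate → (-2.91533,0.86651) → ×s → (-2.32365,0.69065) → (-2.32,0.69)
v5: (-1,2.5) → rotate → (-2.60432,-0.68374) → ×s → (-2.07576,-0.54497) → (-2.08,-0.54)

Cross-section at z=4.75: (0.50,-2.47) (4.20,1.49) (3.56,2.77) (-2.32,0.69) (-2.08,-0.54)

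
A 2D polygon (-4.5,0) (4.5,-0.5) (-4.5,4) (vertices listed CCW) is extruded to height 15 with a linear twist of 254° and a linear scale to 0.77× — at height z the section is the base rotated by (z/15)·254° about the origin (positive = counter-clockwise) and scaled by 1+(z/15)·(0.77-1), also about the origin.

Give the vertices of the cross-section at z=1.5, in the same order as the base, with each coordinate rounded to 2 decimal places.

Cross-section at z=1.5: (-3.97,-1.89) (4.18,1.44) (-5.65,1.64)

t = z/height = 1.5/15 = 0.1
s = 1 + (scale-1)·z/height = 1 + (0.77-1)·1.5/15 = 0.977000
θ = twist·z/height = 254°·1.5/15 = 25.4000° = 0.443314 rad
cos θ = 0.903335, sin θ = 0.428935 (intermediates below are computed at full precision and shown rounded to 5 d.p.)
v1: (-4.5,0) → rotate → (-4.06501,-1.93021) → ×s → (-3.97151,-1.88581) → (-3.97,-1.89)
v2: (4.5,-0.5) → rotate → (4.27948,1.47854) → ×s → (4.18105,1.44453) → (4.18,1.44)
v3: (-4.5,4) → rotate → (-5.78075,1.68313) → ×s → (-5.64779,1.64442) → (-5.65,1.64)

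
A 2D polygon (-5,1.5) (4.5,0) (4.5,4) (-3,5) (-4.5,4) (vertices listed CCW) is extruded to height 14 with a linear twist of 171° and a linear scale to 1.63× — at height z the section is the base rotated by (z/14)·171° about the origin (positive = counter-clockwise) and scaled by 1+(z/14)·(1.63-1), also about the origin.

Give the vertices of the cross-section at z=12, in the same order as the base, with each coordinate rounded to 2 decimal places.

Cross-section at z=12: (5.15,-6.17) (-5.78,3.82) (-9.18,-1.32) (-0.39,-8.97) (2.39,-8.96)

t = z/height = 12/14 = 0.857143
s = 1 + (scale-1)·z/height = 1 + (1.63-1)·12/14 = 1.540000
θ = twist·z/height = 171°·12/14 = 146.5714° = 2.558154 rad
cos θ = -0.834573, sin θ = 0.550897 (intermediates below are computed at full precision and shown rounded to 5 d.p.)
v1: (-5,1.5) → rotate → (3.34652,-4.00634) → ×s → (5.15364,-6.16977) → (5.15,-6.17)
v2: (4.5,0) → rotate → (-3.75558,2.47904) → ×s → (-5.78359,3.81772) → (-5.78,3.82)
v3: (4.5,4) → rotate → (-5.95917,-0.85926) → ×s → (-9.17712,-1.32326) → (-9.18,-1.32)
v4: (-3,5) → rotate → (-0.25077,-5.82556) → ×s → (-0.38618,-8.97136) → (-0.39,-8.97)
v5: (-4.5,4) → rotate → (1.55199,-5.81733) → ×s → (2.39007,-8.95869) → (2.39,-8.96)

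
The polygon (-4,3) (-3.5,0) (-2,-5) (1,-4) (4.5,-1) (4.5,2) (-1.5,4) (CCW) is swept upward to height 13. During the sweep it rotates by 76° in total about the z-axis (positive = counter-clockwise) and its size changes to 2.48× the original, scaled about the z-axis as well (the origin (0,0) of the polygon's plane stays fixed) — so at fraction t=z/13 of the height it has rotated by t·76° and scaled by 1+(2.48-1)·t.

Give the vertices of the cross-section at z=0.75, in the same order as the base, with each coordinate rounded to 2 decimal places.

t = z/height = 0.75/13 = 0.0576923
s = 1 + (scale-1)·z/height = 1 + (2.48-1)·0.75/13 = 1.085385
θ = twist·z/height = 76°·0.75/13 = 4.3846° = 0.076526 rad
cos θ = 0.997073, sin θ = 0.076451 (intermediates below are computed at full precision and shown rounded to 5 d.p.)
v1: (-4,3) → rotate → (-4.21765,2.68541) → ×s → (-4.57777,2.91471) → (-4.58,2.91)
v2: (-3.5,0) → rotate → (-3.48976,-0.26758) → ×s → (-3.78773,-0.29043) → (-3.79,-0.29)
v3: (-2,-5) → rotate → (-1.61189,-5.13827) → ×s → (-1.74952,-5.57700) → (-1.75,-5.58)
v4: (1,-4) → rotate → (1.30288,-3.91184) → ×s → (1.41412,-4.24585) → (1.41,-4.25)
v5: (4.5,-1) → rotate → (4.56328,-0.65304) → ×s → (4.95292,-0.70880) → (4.95,-0.71)
v6: (4.5,2) → rotate → (4.33393,2.33818) → ×s → (4.70398,2.53782) → (4.70,2.54)
v7: (-1.5,4) → rotate → (-1.80142,3.87362) → ×s → (-1.95523,4.20436) → (-1.96,4.20)

Cross-section at z=0.75: (-4.58,2.91) (-3.79,-0.29) (-1.75,-5.58) (1.41,-4.25) (4.95,-0.71) (4.70,2.54) (-1.96,4.20)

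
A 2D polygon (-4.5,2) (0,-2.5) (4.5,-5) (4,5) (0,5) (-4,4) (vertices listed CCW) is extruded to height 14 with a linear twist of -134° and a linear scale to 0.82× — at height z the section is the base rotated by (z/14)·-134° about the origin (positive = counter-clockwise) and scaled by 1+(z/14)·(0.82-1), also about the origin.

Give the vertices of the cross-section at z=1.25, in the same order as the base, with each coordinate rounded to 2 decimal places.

Cross-section at z=1.25: (-3.92,2.84) (-0.51,-2.41) (3.31,-5.73) (4.87,4.00) (1.02,4.81) (-3.03,4.67)

t = z/height = 1.25/14 = 0.0892857
s = 1 + (scale-1)·z/height = 1 + (0.82-1)·1.25/14 = 0.983929
θ = twist·z/height = -134°·1.25/14 = -11.9643° = -0.208816 rad
cos θ = 0.978277, sin θ = -0.207302 (intermediates below are computed at full precision and shown rounded to 5 d.p.)
v1: (-4.5,2) → rotate → (-3.98764,2.88941) → ×s → (-3.92356,2.84298) → (-3.92,2.84)
v2: (0,-2.5) → rotate → (-0.51825,-2.44569) → ×s → (-0.50993,-2.40639) → (-0.51,-2.41)
v3: (4.5,-5) → rotate → (3.36574,-5.82424) → ×s → (3.31164,-5.73064) → (3.31,-5.73)
v4: (4,5) → rotate → (4.94962,4.06218) → ×s → (4.87007,3.99689) → (4.87,4.00)
v5: (0,5) → rotate → (1.03651,4.89139) → ×s → (1.01985,4.81277) → (1.02,4.81)
v6: (-4,4) → rotate → (-3.08390,4.74232) → ×s → (-3.03434,4.66610) → (-3.03,4.67)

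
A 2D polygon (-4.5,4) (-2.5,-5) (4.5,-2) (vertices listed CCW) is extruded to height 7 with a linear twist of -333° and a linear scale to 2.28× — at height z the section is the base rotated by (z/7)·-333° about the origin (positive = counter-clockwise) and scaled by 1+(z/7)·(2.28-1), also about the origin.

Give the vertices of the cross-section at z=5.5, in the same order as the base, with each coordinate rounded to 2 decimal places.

t = z/height = 5.5/7 = 0.785714
s = 1 + (scale-1)·z/height = 1 + (2.28-1)·5.5/7 = 2.005714
θ = twist·z/height = -333°·5.5/7 = -261.6429° = -4.566529 rad
cos θ = -0.145343, sin θ = 0.989381 (intermediates below are computed at full precision and shown rounded to 5 d.p.)
v1: (-4.5,4) → rotate → (-3.30348,-5.03359) → ×s → (-6.62584,-10.09594) → (-6.63,-10.10)
v2: (-2.5,-5) → rotate → (5.31026,-1.74674) → ×s → (10.65087,-3.50346) → (10.65,-3.50)
v3: (4.5,-2) → rotate → (1.32472,4.74290) → ×s → (2.65701,9.51291) → (2.66,9.51)

Cross-section at z=5.5: (-6.63,-10.10) (10.65,-3.50) (2.66,9.51)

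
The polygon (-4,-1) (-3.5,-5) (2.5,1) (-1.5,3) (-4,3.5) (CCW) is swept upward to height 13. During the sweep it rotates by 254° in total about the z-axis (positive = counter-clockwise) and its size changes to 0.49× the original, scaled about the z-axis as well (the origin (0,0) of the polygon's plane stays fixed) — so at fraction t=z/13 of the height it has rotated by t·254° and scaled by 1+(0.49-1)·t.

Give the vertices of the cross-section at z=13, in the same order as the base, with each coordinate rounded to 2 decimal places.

t = z/height = 13/13 = 1
s = 1 + (scale-1)·z/height = 1 + (0.49-1)·13/13 = 0.490000
θ = twist·z/height = 254°·13/13 = 254.0000° = 4.433136 rad
cos θ = -0.275637, sin θ = -0.961262 (intermediates below are computed at full precision and shown rounded to 5 d.p.)
v1: (-4,-1) → rotate → (0.14129,4.12068) → ×s → (0.06923,2.01914) → (0.07,2.02)
v2: (-3.5,-5) → rotate → (-3.84158,4.74260) → ×s → (-1.88237,2.32388) → (-1.88,2.32)
v3: (2.5,1) → rotate → (0.27217,-2.67879) → ×s → (0.13336,-1.31261) → (0.13,-1.31)
v4: (-1.5,3) → rotate → (3.29724,0.61498) → ×s → (1.61565,0.30134) → (1.62,0.30)
v5: (-4,3.5) → rotate → (4.46697,2.88032) → ×s → (2.18881,1.41135) → (2.19,1.41)

Cross-section at z=13: (0.07,2.02) (-1.88,2.32) (0.13,-1.31) (1.62,0.30) (2.19,1.41)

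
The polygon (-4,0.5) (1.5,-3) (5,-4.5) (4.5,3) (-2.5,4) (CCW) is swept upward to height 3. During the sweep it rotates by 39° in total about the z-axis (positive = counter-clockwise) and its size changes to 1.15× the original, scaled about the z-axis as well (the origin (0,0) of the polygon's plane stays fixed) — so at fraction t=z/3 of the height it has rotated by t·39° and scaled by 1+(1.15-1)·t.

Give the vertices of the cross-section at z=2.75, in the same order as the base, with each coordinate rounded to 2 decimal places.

Cross-section at z=2.75: (-4.02,-2.20) (3.38,-1.77) (7.61,-0.83) (2.16,5.76) (-4.97,2.03)

t = z/height = 2.75/3 = 0.916667
s = 1 + (scale-1)·z/height = 1 + (1.15-1)·2.75/3 = 1.137500
θ = twist·z/height = 39°·2.75/3 = 35.7500° = 0.623955 rad
cos θ = 0.811574, sin θ = 0.584250 (intermediates below are computed at full precision and shown rounded to 5 d.p.)
v1: (-4,0.5) → rotate → (-3.53842,-1.93121) → ×s → (-4.02495,-2.19675) → (-4.02,-2.20)
v2: (1.5,-3) → rotate → (2.97011,-1.55835) → ×s → (3.37850,-1.77262) → (3.38,-1.77)
v3: (5,-4.5) → rotate → (6.68699,-0.73083) → ×s → (7.60645,-0.83132) → (7.61,-0.83)
v4: (4.5,3) → rotate → (1.89933,5.06385) → ×s → (2.16049,5.76012) → (2.16,5.76)
v5: (-2.5,4) → rotate → (-4.36593,1.78567) → ×s → (-4.96625,2.03120) → (-4.97,2.03)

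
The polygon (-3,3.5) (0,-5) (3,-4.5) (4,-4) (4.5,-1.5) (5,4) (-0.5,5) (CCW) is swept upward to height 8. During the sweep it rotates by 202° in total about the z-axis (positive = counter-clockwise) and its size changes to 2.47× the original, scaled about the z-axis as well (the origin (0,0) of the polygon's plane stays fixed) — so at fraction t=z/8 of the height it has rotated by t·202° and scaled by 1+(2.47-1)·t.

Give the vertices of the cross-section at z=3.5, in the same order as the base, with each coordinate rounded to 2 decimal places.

Cross-section at z=3.5: (-5.89,-4.76) (8.21,-0.23) (7.53,4.72) (6.76,6.38) (2.67,7.32) (-6.34,8.40) (-8.24,-0.59)

t = z/height = 3.5/8 = 0.4375
s = 1 + (scale-1)·z/height = 1 + (2.47-1)·3.5/8 = 1.643125
θ = twist·z/height = 202°·3.5/8 = 88.3750° = 1.542435 rad
cos θ = 0.028358, sin θ = 0.999598 (intermediates below are computed at full precision and shown rounded to 5 d.p.)
v1: (-3,3.5) → rotate → (-3.58367,-2.89954) → ×s → (-5.88841,-4.76431) → (-5.89,-4.76)
v2: (0,-5) → rotate → (4.99799,-0.14179) → ×s → (8.21232,-0.23298) → (8.21,-0.23)
v3: (3,-4.5) → rotate → (4.58326,2.87118) → ×s → (7.53088,4.71771) → (7.53,4.72)
v4: (4,-4) → rotate → (4.11182,3.88496) → ×s → (6.75624,6.38348) → (6.76,6.38)
v5: (4.5,-1.5) → rotate → (1.62701,4.45565) → ×s → (2.67338,7.32120) → (2.67,7.32)
v6: (5,4) → rotate → (-3.85660,5.11142) → ×s → (-6.33688,8.39870) → (-6.34,8.40)
v7: (-0.5,5) → rotate → (-5.01217,-0.35801) → ×s → (-8.23562,-0.58826) → (-8.24,-0.59)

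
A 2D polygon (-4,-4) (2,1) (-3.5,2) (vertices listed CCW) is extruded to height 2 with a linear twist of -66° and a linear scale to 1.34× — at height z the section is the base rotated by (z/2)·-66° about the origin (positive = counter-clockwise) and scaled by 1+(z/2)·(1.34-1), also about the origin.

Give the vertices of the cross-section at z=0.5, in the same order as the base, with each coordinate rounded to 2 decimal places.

t = z/height = 0.5/2 = 0.25
s = 1 + (scale-1)·z/height = 1 + (1.34-1)·0.5/2 = 1.085000
θ = twist·z/height = -66°·0.5/2 = -16.5000° = -0.287979 rad
cos θ = 0.958820, sin θ = -0.284015 (intermediates below are computed at full precision and shown rounded to 5 d.p.)
v1: (-4,-4) → rotate → (-4.97134,-2.69922) → ×s → (-5.39390,-2.92865) → (-5.39,-2.93)
v2: (2,1) → rotate → (2.20165,0.39079) → ×s → (2.38880,0.42401) → (2.39,0.42)
v3: (-3.5,2) → rotate → (-2.78784,2.91169) → ×s → (-3.02480,3.15919) → (-3.02,3.16)

Cross-section at z=0.5: (-5.39,-2.93) (2.39,0.42) (-3.02,3.16)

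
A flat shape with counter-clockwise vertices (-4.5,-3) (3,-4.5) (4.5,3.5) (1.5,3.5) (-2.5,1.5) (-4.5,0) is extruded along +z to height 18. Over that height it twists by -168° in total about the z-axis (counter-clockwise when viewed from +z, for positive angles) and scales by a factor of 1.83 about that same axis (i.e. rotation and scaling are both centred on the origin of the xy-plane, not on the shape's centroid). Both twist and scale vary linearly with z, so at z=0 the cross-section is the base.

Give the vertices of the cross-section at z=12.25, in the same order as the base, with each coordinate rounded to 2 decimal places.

Cross-section at z=12.25: (-1.38,8.35) (-8.35,-1.38) (2.09,-8.67) (4.02,-4.40) (3.75,2.60) (2.90,6.42)

t = z/height = 12.25/18 = 0.680556
s = 1 + (scale-1)·z/height = 1 + (1.83-1)·12.25/18 = 1.564861
θ = twist·z/height = -168°·12.25/18 = -114.3333° = -1.995493 rad
cos θ = -0.412045, sin θ = -0.911164 (intermediates below are computed at full precision and shown rounded to 5 d.p.)
v1: (-4.5,-3) → rotate → (-0.87929,5.33637) → ×s → (-1.37597,8.35068) → (-1.38,8.35)
v2: (3,-4.5) → rotate → (-5.33637,-0.87929) → ×s → (-8.35068,-1.37597) → (-8.35,-1.38)
v3: (4.5,3.5) → rotate → (1.33487,-5.54239) → ×s → (2.08889,-8.67307) → (2.09,-8.67)
v4: (1.5,3.5) → rotate → (2.57101,-2.80890) → ×s → (4.02327,-4.39554) → (4.02,-4.40)
v5: (-2.5,1.5) → rotate → (2.39686,1.65984) → ×s → (3.75075,2.59742) → (3.75,2.60)
v6: (-4.5,0) → rotate → (1.85420,4.10024) → ×s → (2.90157,6.41630) → (2.90,6.42)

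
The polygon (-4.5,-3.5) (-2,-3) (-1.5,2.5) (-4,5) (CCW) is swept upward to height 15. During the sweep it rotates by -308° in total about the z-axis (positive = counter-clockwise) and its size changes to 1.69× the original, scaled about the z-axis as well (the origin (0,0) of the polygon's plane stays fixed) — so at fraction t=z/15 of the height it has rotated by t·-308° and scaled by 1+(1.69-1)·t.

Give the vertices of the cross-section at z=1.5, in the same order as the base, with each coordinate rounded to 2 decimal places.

Cross-section at z=1.5: (-6.05,-0.75) (-3.48,-1.66) (-0.01,3.12) (-0.94,6.78)

t = z/height = 1.5/15 = 0.1
s = 1 + (scale-1)·z/height = 1 + (1.69-1)·1.5/15 = 1.069000
θ = twist·z/height = -308°·1.5/15 = -30.8000° = -0.537561 rad
cos θ = 0.858960, sin θ = -0.512043 (intermediates below are computed at full precision and shown rounded to 5 d.p.)
v1: (-4.5,-3.5) → rotate → (-5.65747,-0.70217) → ×s → (-6.04783,-0.75062) → (-6.05,-0.75)
v2: (-2,-3) → rotate → (-3.25405,-1.55279) → ×s → (-3.47858,-1.65994) → (-3.48,-1.66)
v3: (-1.5,2.5) → rotate → (-0.00833,2.91546) → ×s → (-0.00891,3.11663) → (-0.01,3.12)
v4: (-4,5) → rotate → (-0.87563,6.34297) → ×s → (-0.93604,6.78064) → (-0.94,6.78)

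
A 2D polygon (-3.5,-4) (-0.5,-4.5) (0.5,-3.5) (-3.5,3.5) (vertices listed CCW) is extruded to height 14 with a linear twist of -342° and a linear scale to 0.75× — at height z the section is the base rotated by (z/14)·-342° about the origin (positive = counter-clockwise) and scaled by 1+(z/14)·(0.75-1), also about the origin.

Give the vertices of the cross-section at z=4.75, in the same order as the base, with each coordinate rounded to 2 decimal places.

Cross-section at z=4.75: (-1.88,4.48) (-3.50,2.22) (-3.08,0.99) (4.28,1.47)

t = z/height = 4.75/14 = 0.339286
s = 1 + (scale-1)·z/height = 1 + (0.75-1)·4.75/14 = 0.915179
θ = twist·z/height = -342°·4.75/14 = -116.0357° = -2.025205 rad
cos θ = -0.438931, sin θ = -0.898521 (intermediates below are computed at full precision and shown rounded to 5 d.p.)
v1: (-3.5,-4) → rotate → (-2.05782,4.90055) → ×s → (-1.88328,4.48488) → (-1.88,4.48)
v2: (-0.5,-4.5) → rotate → (-3.82388,2.42445) → ×s → (-3.49953,2.21881) → (-3.50,2.22)
v3: (0.5,-3.5) → rotate → (-3.36429,1.08700) → ×s → (-3.07892,0.99480) → (-3.08,0.99)
v4: (-3.5,3.5) → rotate → (4.68108,1.60856) → ×s → (4.28403,1.47212) → (4.28,1.47)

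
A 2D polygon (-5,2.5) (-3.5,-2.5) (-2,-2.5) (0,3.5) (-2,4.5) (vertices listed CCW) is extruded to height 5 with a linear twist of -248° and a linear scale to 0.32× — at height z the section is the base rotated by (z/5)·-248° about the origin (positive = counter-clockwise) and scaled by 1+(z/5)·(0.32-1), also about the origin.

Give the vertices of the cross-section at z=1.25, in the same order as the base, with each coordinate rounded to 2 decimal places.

t = z/height = 1.25/5 = 0.25
s = 1 + (scale-1)·z/height = 1 + (0.32-1)·1.25/5 = 0.830000
θ = twist·z/height = -248°·1.25/5 = -62.0000° = -1.082104 rad
cos θ = 0.469472, sin θ = -0.882948 (intermediates below are computed at full precision and shown rounded to 5 d.p.)
v1: (-5,2.5) → rotate → (-0.13999,5.58842) → ×s → (-0.11619,4.63839) → (-0.12,4.64)
v2: (-3.5,-2.5) → rotate → (-3.85052,1.91664) → ×s → (-3.19593,1.59081) → (-3.20,1.59)
v3: (-2,-2.5) → rotate → (-3.14631,0.59222) → ×s → (-2.61144,0.49154) → (-2.61,0.49)
v4: (0,3.5) → rotate → (3.09032,1.64315) → ×s → (2.56496,1.36381) → (2.56,1.36)
v5: (-2,4.5) → rotate → (3.03432,3.87852) → ×s → (2.51849,3.21917) → (2.52,3.22)

Cross-section at z=1.25: (-0.12,4.64) (-3.20,1.59) (-2.61,0.49) (2.56,1.36) (2.52,3.22)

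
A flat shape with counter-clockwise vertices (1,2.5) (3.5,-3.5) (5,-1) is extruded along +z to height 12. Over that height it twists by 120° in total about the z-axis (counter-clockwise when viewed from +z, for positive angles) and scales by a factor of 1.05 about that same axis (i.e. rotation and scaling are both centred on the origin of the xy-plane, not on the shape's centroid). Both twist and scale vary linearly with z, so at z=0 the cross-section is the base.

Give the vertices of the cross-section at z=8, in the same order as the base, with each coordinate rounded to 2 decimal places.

Cross-section at z=8: (-2.36,1.47) (4.19,2.93) (1.91,4.91)

t = z/height = 8/12 = 0.666667
s = 1 + (scale-1)·z/height = 1 + (1.05-1)·8/12 = 1.033333
θ = twist·z/height = 120°·8/12 = 80.0000° = 1.396263 rad
cos θ = 0.173648, sin θ = 0.984808 (intermediates below are computed at full precision and shown rounded to 5 d.p.)
v1: (1,2.5) → rotate → (-2.28837,1.41893) → ×s → (-2.36465,1.46623) → (-2.36,1.47)
v2: (3.5,-3.5) → rotate → (4.05460,2.83906) → ×s → (4.18975,2.93369) → (4.19,2.93)
v3: (5,-1) → rotate → (1.85305,4.75039) → ×s → (1.91482,4.90874) → (1.91,4.91)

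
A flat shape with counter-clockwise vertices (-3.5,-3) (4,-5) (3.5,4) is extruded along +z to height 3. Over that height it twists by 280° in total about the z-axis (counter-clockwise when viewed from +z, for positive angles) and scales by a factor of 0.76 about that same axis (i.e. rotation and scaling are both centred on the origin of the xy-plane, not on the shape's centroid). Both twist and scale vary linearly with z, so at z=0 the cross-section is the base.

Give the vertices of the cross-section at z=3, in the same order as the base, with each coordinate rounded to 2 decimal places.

Cross-section at z=3: (-2.71,2.22) (-3.21,-3.65) (3.46,-2.09)

t = z/height = 3/3 = 1
s = 1 + (scale-1)·z/height = 1 + (0.76-1)·3/3 = 0.760000
θ = twist·z/height = 280°·3/3 = 280.0000° = 4.886922 rad
cos θ = 0.173648, sin θ = -0.984808 (intermediates below are computed at full precision and shown rounded to 5 d.p.)
v1: (-3.5,-3) → rotate → (-3.56219,2.92588) → ×s → (-2.70727,2.22367) → (-2.71,2.22)
v2: (4,-5) → rotate → (-4.22945,-4.80747) → ×s → (-3.21438,-3.65368) → (-3.21,-3.65)
v3: (3.5,4) → rotate → (4.54700,-2.75223) → ×s → (3.45572,-2.09170) → (3.46,-2.09)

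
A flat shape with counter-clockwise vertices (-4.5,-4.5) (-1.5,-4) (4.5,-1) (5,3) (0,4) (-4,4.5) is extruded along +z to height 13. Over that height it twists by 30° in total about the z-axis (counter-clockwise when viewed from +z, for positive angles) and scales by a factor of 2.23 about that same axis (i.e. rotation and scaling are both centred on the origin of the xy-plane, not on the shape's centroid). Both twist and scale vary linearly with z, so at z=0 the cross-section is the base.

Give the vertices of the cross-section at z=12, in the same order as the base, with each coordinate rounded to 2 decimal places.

Cross-section at z=12: (-4.04,-12.97) (1.13,-9.05) (9.50,2.57) (6.48,10.63) (-3.97,7.56) (-12.03,4.54)

t = z/height = 12/13 = 0.923077
s = 1 + (scale-1)·z/height = 1 + (2.23-1)·12/13 = 2.135385
θ = twist·z/height = 30°·12/13 = 27.6923° = 0.483322 rad
cos θ = 0.885456, sin θ = 0.464723 (intermediates below are computed at full precision and shown rounded to 5 d.p.)
v1: (-4.5,-4.5) → rotate → (-1.89330,-6.07581) → ×s → (-4.04292,-12.97418) → (-4.04,-12.97)
v2: (-1.5,-4) → rotate → (0.53071,-4.23891) → ×s → (1.13327,-9.05170) → (1.13,-9.05)
v3: (4.5,-1) → rotate → (4.44928,1.20580) → ×s → (9.50091,2.57484) → (9.50,2.57)
v4: (5,3) → rotate → (3.03311,4.97998) → ×s → (6.47686,10.63418) → (6.48,10.63)
v5: (0,4) → rotate → (-1.85889,3.54182) → ×s → (-3.96945,7.56316) → (-3.97,7.56)
v6: (-4,4.5) → rotate → (-5.63308,2.12566) → ×s → (-12.02879,4.53910) → (-12.03,4.54)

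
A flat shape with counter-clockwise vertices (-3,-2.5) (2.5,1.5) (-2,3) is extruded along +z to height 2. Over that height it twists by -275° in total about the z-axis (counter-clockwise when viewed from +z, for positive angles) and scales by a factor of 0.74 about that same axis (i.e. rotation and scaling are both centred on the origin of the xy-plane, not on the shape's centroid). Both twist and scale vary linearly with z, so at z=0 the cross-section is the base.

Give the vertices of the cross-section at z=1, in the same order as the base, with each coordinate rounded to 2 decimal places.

Cross-section at z=1: (0.45,3.37) (-0.72,-2.43) (3.05,-0.75)

t = z/height = 1/2 = 0.5
s = 1 + (scale-1)·z/height = 1 + (0.74-1)·1/2 = 0.870000
θ = twist·z/height = -275°·1/2 = -137.5000° = -2.399828 rad
cos θ = -0.737277, sin θ = -0.675590 (intermediates below are computed at full precision and shown rounded to 5 d.p.)
v1: (-3,-2.5) → rotate → (0.52286,3.86996) → ×s → (0.45489,3.36687) → (0.45,3.37)
v2: (2.5,1.5) → rotate → (-0.82981,-2.79489) → ×s → (-0.72193,-2.43156) → (-0.72,-2.43)
v3: (-2,3) → rotate → (3.50133,-0.86065) → ×s → (3.04615,-0.74877) → (3.05,-0.75)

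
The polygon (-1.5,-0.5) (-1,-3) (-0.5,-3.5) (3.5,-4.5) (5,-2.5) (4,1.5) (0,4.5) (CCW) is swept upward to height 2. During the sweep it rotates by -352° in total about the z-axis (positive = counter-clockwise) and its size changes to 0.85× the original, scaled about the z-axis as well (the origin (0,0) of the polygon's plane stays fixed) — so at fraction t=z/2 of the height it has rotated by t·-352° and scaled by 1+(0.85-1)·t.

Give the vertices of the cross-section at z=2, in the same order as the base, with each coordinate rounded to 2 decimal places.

t = z/height = 2/2 = 1
s = 1 + (scale-1)·z/height = 1 + (0.85-1)·2/2 = 0.850000
θ = twist·z/height = -352°·2/2 = -352.0000° = -6.143559 rad
cos θ = 0.990268, sin θ = 0.139173 (intermediates below are computed at full precision and shown rounded to 5 d.p.)
v1: (-1.5,-0.5) → rotate → (-1.41582,-0.70389) → ×s → (-1.20344,-0.59831) → (-1.20,-0.60)
v2: (-1,-3) → rotate → (-0.57275,-3.10998) → ×s → (-0.48684,-2.64348) → (-0.49,-2.64)
v3: (-0.5,-3.5) → rotate → (-0.00803,-3.53552) → ×s → (-0.00682,-3.00520) → (-0.01,-3.01)
v4: (3.5,-4.5) → rotate → (4.09222,-3.96910) → ×s → (3.47838,-3.37374) → (3.48,-3.37)
v5: (5,-2.5) → rotate → (5.29927,-1.77980) → ×s → (4.50438,-1.51283) → (4.50,-1.51)
v6: (4,1.5) → rotate → (3.75231,2.04209) → ×s → (3.18947,1.73578) → (3.19,1.74)
v7: (0,4.5) → rotate → (-0.62628,4.45621) → ×s → (-0.53234,3.78778) → (-0.53,3.79)

Cross-section at z=2: (-1.20,-0.60) (-0.49,-2.64) (-0.01,-3.01) (3.48,-3.37) (4.50,-1.51) (3.19,1.74) (-0.53,3.79)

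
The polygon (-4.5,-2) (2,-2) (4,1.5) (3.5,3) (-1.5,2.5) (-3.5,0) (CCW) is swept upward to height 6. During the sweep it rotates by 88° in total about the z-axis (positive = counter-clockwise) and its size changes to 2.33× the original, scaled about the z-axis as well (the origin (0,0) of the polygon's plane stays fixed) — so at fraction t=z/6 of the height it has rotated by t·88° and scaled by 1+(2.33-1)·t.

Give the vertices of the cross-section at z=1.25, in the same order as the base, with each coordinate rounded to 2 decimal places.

Cross-section at z=1.25: (-4.65,-4.23) (3.23,-1.62) (4.25,3.43) (3.04,5.04) (-2.82,2.43) (-4.24,-1.41)

t = z/height = 1.25/6 = 0.208333
s = 1 + (scale-1)·z/height = 1 + (2.33-1)·1.25/6 = 1.277083
θ = twist·z/height = 88°·1.25/6 = 18.3333° = 0.319977 rad
cos θ = 0.949243, sin θ = 0.314545 (intermediates below are computed at full precision and shown rounded to 5 d.p.)
v1: (-4.5,-2) → rotate → (-3.64250,-3.31394) → ×s → (-4.65178,-4.23217) → (-4.65,-4.23)
v2: (2,-2) → rotate → (2.52757,-1.26940) → ×s → (3.22792,-1.62112) → (3.23,-1.62)
v3: (4,1.5) → rotate → (3.32515,2.68204) → ×s → (4.24650,3.42519) → (4.25,3.43)
v4: (3.5,3) → rotate → (2.37871,3.94863) → ×s → (3.03782,5.04274) → (3.04,5.04)
v5: (-1.5,2.5) → rotate → (-2.21023,1.90129) → ×s → (-2.82264,2.42811) → (-2.82,2.43)
v6: (-3.5,0) → rotate → (-3.32235,-1.10091) → ×s → (-4.24292,-1.40595) → (-4.24,-1.41)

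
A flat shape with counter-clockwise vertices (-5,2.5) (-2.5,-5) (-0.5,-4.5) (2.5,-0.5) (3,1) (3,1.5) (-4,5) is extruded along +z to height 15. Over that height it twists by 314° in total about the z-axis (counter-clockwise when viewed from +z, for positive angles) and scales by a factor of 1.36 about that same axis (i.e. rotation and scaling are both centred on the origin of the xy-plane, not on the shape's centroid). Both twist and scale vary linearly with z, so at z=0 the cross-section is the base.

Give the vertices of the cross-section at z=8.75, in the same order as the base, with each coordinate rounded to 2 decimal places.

Cross-section at z=8.75: (6.21,-2.69) (2.69,6.21) (0.30,5.47) (-3.05,0.44) (-3.56,-1.41) (-3.52,-2.01) (5.17,-5.77)

t = z/height = 8.75/15 = 0.583333
s = 1 + (scale-1)·z/height = 1 + (1.36-1)·8.75/15 = 1.210000
θ = twist·z/height = 314°·8.75/15 = 183.1667° = 3.196861 rad
cos θ = -0.998473, sin θ = -0.055241 (intermediates below are computed at full precision and shown rounded to 5 d.p.)
v1: (-5,2.5) → rotate → (5.13047,-2.21998) → ×s → (6.20786,-2.68618) → (6.21,-2.69)
v2: (-2.5,-5) → rotate → (2.21998,5.13047) → ×s → (2.68618,6.20786) → (2.69,6.21)
v3: (-0.5,-4.5) → rotate → (0.25065,4.52075) → ×s → (0.30329,5.47011) → (0.30,5.47)
v4: (2.5,-0.5) → rotate → (-2.52380,0.36113) → ×s → (-3.05380,0.43697) → (-3.05,0.44)
v5: (3,1) → rotate → (-2.94018,-1.16419) → ×s → (-3.55762,-1.40868) → (-3.56,-1.41)
v6: (3,1.5) → rotate → (-2.91256,-1.66343) → ×s → (-3.52420,-2.01275) → (-3.52,-2.01)
v7: (-4,5) → rotate → (4.27010,-4.77140) → ×s → (5.16682,-5.77340) → (5.17,-5.77)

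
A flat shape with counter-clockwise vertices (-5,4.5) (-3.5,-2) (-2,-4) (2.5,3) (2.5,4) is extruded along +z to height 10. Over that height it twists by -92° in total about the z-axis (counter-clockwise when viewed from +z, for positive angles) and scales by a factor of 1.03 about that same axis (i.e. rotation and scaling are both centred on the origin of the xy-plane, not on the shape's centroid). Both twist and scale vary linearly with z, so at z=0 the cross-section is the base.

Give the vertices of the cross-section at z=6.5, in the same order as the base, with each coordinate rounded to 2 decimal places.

Cross-section at z=6.5: (1.40,6.71) (-3.56,2.06) (-4.55,-0.29) (3.93,-0.66) (4.81,-0.15)

t = z/height = 6.5/10 = 0.65
s = 1 + (scale-1)·z/height = 1 + (1.03-1)·6.5/10 = 1.019500
θ = twist·z/height = -92°·6.5/10 = -59.8000° = -1.043707 rad
cos θ = 0.503020, sin θ = -0.864275 (intermediates below are computed at full precision and shown rounded to 5 d.p.)
v1: (-5,4.5) → rotate → (1.37414,6.58496) → ×s → (1.40093,6.71337) → (1.40,6.71)
v2: (-3.5,-2) → rotate → (-3.48912,2.01892) → ×s → (-3.55716,2.05829) → (-3.56,2.06)
v3: (-2,-4) → rotate → (-4.46314,-0.28353) → ×s → (-4.55017,-0.28906) → (-4.55,-0.29)
v4: (2.5,3) → rotate → (3.85037,-0.65163) → ×s → (3.92546,-0.66433) → (3.93,-0.66)
v5: (2.5,4) → rotate → (4.71465,-0.14861) → ×s → (4.80658,-0.15151) → (4.81,-0.15)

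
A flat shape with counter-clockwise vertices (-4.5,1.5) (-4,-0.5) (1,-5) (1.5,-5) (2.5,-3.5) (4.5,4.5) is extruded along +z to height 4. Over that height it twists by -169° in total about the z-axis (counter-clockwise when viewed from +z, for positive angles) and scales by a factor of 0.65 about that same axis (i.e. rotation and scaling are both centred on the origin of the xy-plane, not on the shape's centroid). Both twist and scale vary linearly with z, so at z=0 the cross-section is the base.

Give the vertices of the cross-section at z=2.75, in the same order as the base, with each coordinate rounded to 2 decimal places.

Cross-section at z=2.75: (2.53,2.56) (1.00,2.89) (-3.74,0.99) (-3.91,0.65) (-3.22,-0.53) (1.56,-4.57)

t = z/height = 2.75/4 = 0.6875
s = 1 + (scale-1)·z/height = 1 + (0.65-1)·2.75/4 = 0.759375
θ = twist·z/height = -169°·2.75/4 = -116.1875° = -2.027854 rad
cos θ = -0.441310, sin θ = -0.897355 (intermediates below are computed at full precision and shown rounded to 5 d.p.)
v1: (-4.5,1.5) → rotate → (3.33193,3.37613) → ×s → (2.53018,2.56375) → (2.53,2.56)
v2: (-4,-0.5) → rotate → (1.31656,3.81007) → ×s → (0.99977,2.89327) → (1.00,2.89)
v3: (1,-5) → rotate → (-4.92808,1.30920) → ×s → (-3.74226,0.99417) → (-3.74,0.99)
v4: (1.5,-5) → rotate → (-5.14874,0.86052) → ×s → (-3.90982,0.65346) → (-3.91,0.65)
v5: (2.5,-3.5) → rotate → (-4.24402,-0.69880) → ×s → (-3.22280,-0.53065) → (-3.22,-0.53)
v6: (4.5,4.5) → rotate → (2.05220,-6.02399) → ×s → (1.55839,-4.57447) → (1.56,-4.57)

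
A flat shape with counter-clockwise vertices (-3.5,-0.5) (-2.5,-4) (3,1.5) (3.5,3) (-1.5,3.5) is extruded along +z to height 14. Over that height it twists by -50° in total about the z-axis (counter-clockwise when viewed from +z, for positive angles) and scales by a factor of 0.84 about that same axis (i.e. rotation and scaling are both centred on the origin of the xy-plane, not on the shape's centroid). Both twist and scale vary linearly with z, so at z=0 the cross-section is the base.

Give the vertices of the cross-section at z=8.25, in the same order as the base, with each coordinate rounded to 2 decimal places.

Cross-section at z=8.25: (-2.98,1.16) (-3.75,-2.04) (3.03,-0.15) (4.10,0.81) (0.38,3.43)

t = z/height = 8.25/14 = 0.589286
s = 1 + (scale-1)·z/height = 1 + (0.84-1)·8.25/14 = 0.905714
θ = twist·z/height = -50°·8.25/14 = -29.4643° = -0.514249 rad
cos θ = 0.870662, sin θ = -0.491881 (intermediates below are computed at full precision and shown rounded to 5 d.p.)
v1: (-3.5,-0.5) → rotate → (-3.29326,1.28625) → ×s → (-2.98275,1.16498) → (-2.98,1.16)
v2: (-2.5,-4) → rotate → (-4.14418,-2.25295) → ×s → (-3.75344,-2.04053) → (-3.75,-2.04)
v3: (3,1.5) → rotate → (3.34981,-0.16965) → ×s → (3.03397,-0.15365) → (3.03,-0.15)
v4: (3.5,3) → rotate → (4.52296,0.89040) → ×s → (4.09651,0.80645) → (4.10,0.81)
v5: (-1.5,3.5) → rotate → (0.41559,3.78514) → ×s → (0.37641,3.42826) → (0.38,3.43)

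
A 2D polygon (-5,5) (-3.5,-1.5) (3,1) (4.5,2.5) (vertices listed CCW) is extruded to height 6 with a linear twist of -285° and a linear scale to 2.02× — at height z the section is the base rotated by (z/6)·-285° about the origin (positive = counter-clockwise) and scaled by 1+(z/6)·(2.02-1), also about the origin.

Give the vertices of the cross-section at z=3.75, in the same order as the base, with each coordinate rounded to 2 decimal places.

Cross-section at z=3.75: (8.45,-7.92) (5.65,2.64) (-4.86,-1.80) (-7.23,-4.33)

t = z/height = 3.75/6 = 0.625
s = 1 + (scale-1)·z/height = 1 + (2.02-1)·3.75/6 = 1.637500
θ = twist·z/height = -285°·3.75/6 = -178.1250° = -3.108868 rad
cos θ = -0.999465, sin θ = -0.032719 (intermediates below are computed at full precision and shown rounded to 5 d.p.)
v1: (-5,5) → rotate → (5.16092,-4.83373) → ×s → (8.45100,-7.91523) → (8.45,-7.92)
v2: (-3.5,-1.5) → rotate → (3.44905,1.61371) → ×s → (5.64782,2.64246) → (5.65,2.64)
v3: (3,1) → rotate → (-2.96567,-1.09762) → ×s → (-4.85629,-1.79736) → (-4.86,-1.80)
v4: (4.5,2.5) → rotate → (-4.41579,-2.64590) → ×s → (-7.23086,-4.33266) → (-7.23,-4.33)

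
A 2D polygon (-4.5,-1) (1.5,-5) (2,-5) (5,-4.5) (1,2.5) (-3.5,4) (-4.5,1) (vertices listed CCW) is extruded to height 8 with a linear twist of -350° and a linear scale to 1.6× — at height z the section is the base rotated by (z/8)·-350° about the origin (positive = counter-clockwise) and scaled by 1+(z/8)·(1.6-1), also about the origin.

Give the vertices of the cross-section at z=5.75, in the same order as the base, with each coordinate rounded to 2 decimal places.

Cross-section at z=5.75: (3.39,-5.66) (6.11,4.30) (5.88,4.98) (3.85,8.83) (-3.85,0.23) (-3.85,-6.56) (0.68,-6.56)

t = z/height = 5.75/8 = 0.71875
s = 1 + (scale-1)·z/height = 1 + (1.6-1)·5.75/8 = 1.431250
θ = twist·z/height = -350°·5.75/8 = -251.5625° = -4.390594 rad
cos θ = -0.316270, sin θ = 0.948669 (intermediates below are computed at full precision and shown rounded to 5 d.p.)
v1: (-4.5,-1) → rotate → (2.37188,-3.95274) → ×s → (3.39476,-5.65736) → (3.39,-5.66)
v2: (1.5,-5) → rotate → (4.26894,3.00435) → ×s → (6.10992,4.29998) → (6.11,4.30)
v3: (2,-5) → rotate → (4.11081,3.47869) → ×s → (5.88359,4.97887) → (5.88,4.98)
v4: (5,-4.5) → rotate → (2.68766,6.16656) → ×s → (3.84672,8.82589) → (3.85,8.83)
v5: (1,2.5) → rotate → (-2.68794,0.15799) → ×s → (-3.84712,0.22613) → (-3.85,0.23)
v6: (-3.5,4) → rotate → (-2.68773,-4.58542) → ×s → (-3.84682,-6.56289) → (-3.85,-6.56)
v7: (-4.5,1) → rotate → (0.47455,-4.58528) → ×s → (0.67919,-6.56268) → (0.68,-6.56)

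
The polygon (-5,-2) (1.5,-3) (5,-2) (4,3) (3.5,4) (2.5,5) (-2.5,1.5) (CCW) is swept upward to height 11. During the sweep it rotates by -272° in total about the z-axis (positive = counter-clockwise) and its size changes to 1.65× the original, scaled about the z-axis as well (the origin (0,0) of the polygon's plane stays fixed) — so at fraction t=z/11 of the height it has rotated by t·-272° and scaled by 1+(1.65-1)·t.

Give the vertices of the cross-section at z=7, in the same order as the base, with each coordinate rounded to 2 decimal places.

t = z/height = 7/11 = 0.636364
s = 1 + (scale-1)·z/height = 1 + (1.65-1)·7/11 = 1.413636
θ = twist·z/height = -272°·7/11 = -173.0909° = -3.021006 rad
cos θ = -0.992738, sin θ = -0.120294 (intermediates below are computed at full precision and shown rounded to 5 d.p.)
v1: (-5,-2) → rotate → (4.72310,2.58695) → ×s → (6.67675,3.65700) → (6.68,3.66)
v2: (1.5,-3) → rotate → (-1.84999,2.79777) → ×s → (-2.61521,3.95503) → (-2.62,3.96)
v3: (5,-2) → rotate → (-5.20428,1.38400) → ×s → (-7.35696,1.95648) → (-7.36,1.96)
v4: (4,3) → rotate → (-3.61007,-3.45939) → ×s → (-5.10333,-4.89032) → (-5.10,-4.89)
v5: (3.5,4) → rotate → (-2.99341,-4.39198) → ×s → (-4.23159,-6.20867) → (-4.23,-6.21)
v6: (2.5,5) → rotate → (-1.88037,-5.26443) → ×s → (-2.65816,-7.44199) → (-2.66,-7.44)
v7: (-2.5,1.5) → rotate → (2.66229,-1.18837) → ×s → (3.76351,-1.67993) → (3.76,-1.68)

Cross-section at z=7: (6.68,3.66) (-2.62,3.96) (-7.36,1.96) (-5.10,-4.89) (-4.23,-6.21) (-2.66,-7.44) (3.76,-1.68)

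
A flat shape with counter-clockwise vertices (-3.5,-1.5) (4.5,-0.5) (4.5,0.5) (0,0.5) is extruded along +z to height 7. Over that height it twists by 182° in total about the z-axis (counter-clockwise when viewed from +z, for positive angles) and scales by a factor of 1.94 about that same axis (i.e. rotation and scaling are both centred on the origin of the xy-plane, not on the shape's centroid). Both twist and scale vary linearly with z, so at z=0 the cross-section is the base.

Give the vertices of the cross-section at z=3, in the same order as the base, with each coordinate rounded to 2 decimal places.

Cross-section at z=3: (1.04,-5.24) (2.00,6.03) (0.63,6.32) (-0.69,0.15)

t = z/height = 3/7 = 0.428571
s = 1 + (scale-1)·z/height = 1 + (1.94-1)·3/7 = 1.402857
θ = twist·z/height = 182°·3/7 = 78.0000° = 1.361357 rad
cos θ = 0.207912, sin θ = 0.978148 (intermediates below are computed at full precision and shown rounded to 5 d.p.)
v1: (-3.5,-1.5) → rotate → (0.73953,-3.73538) → ×s → (1.03746,-5.24021) → (1.04,-5.24)
v2: (4.5,-0.5) → rotate → (1.42468,4.29771) → ×s → (1.99862,6.02907) → (2.00,6.03)
v3: (4.5,0.5) → rotate → (0.44653,4.50562) → ×s → (0.62642,6.32074) → (0.63,6.32)
v4: (0,0.5) → rotate → (-0.48907,0.10396) → ×s → (-0.68610,0.14584) → (-0.69,0.15)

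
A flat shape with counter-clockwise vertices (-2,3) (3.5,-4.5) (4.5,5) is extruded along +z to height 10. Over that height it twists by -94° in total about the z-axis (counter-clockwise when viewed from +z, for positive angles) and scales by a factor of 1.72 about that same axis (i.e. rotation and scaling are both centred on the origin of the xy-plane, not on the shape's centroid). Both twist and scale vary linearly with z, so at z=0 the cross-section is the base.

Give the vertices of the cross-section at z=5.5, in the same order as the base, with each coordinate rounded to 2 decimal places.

t = z/height = 5.5/10 = 0.55
s = 1 + (scale-1)·z/height = 1 + (1.72-1)·5.5/10 = 1.396000
θ = twist·z/height = -94°·5.5/10 = -51.7000° = -0.902335 rad
cos θ = 0.619779, sin θ = -0.784776 (intermediates below are computed at full precision and shown rounded to 5 d.p.)
v1: (-2,3) → rotate → (1.11477,3.42889) → ×s → (1.55622,4.78673) → (1.56,4.79)
v2: (3.5,-4.5) → rotate → (-1.36227,-5.53572) → ×s → (-1.90172,-7.72787) → (-1.90,-7.73)
v3: (4.5,5) → rotate → (6.71289,-0.43260) → ×s → (9.37119,-0.60391) → (9.37,-0.60)

Cross-section at z=5.5: (1.56,4.79) (-1.90,-7.73) (9.37,-0.60)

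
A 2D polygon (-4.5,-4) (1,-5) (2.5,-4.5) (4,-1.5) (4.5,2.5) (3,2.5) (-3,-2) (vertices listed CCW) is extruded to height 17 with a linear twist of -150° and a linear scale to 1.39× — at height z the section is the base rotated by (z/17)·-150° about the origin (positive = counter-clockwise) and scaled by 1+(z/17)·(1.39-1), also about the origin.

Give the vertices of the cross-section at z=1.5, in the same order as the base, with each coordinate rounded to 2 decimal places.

t = z/height = 1.5/17 = 0.0882353
s = 1 + (scale-1)·z/height = 1 + (1.39-1)·1.5/17 = 1.034412
θ = twist·z/height = -150°·1.5/17 = -13.2353° = -0.230999 rad
cos θ = 0.973438, sin θ = -0.228951 (intermediates below are computed at full precision and shown rounded to 5 d.p.)
v1: (-4.5,-4) → rotate → (-5.29627,-2.86347) → ×s → (-5.47853,-2.96201) → (-5.48,-2.96)
v2: (1,-5) → rotate → (-0.17131,-5.09614) → ×s → (-0.17721,-5.27151) → (-0.18,-5.27)
v3: (2.5,-4.5) → rotate → (1.40332,-4.95285) → ×s → (1.45161,-5.12328) → (1.45,-5.12)
v4: (4,-1.5) → rotate → (3.55033,-2.37596) → ×s → (3.67250,-2.45772) → (3.67,-2.46)
v5: (4.5,2.5) → rotate → (4.95285,1.40332) → ×s → (5.12328,1.45161) → (5.12,1.45)
v6: (3,2.5) → rotate → (3.49269,1.74674) → ×s → (3.61288,1.80685) → (3.61,1.81)
v7: (-3,-2) → rotate → (-3.37822,-1.26002) → ×s → (-3.49447,-1.30338) → (-3.49,-1.30)

Cross-section at z=1.5: (-5.48,-2.96) (-0.18,-5.27) (1.45,-5.12) (3.67,-2.46) (5.12,1.45) (3.61,1.81) (-3.49,-1.30)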